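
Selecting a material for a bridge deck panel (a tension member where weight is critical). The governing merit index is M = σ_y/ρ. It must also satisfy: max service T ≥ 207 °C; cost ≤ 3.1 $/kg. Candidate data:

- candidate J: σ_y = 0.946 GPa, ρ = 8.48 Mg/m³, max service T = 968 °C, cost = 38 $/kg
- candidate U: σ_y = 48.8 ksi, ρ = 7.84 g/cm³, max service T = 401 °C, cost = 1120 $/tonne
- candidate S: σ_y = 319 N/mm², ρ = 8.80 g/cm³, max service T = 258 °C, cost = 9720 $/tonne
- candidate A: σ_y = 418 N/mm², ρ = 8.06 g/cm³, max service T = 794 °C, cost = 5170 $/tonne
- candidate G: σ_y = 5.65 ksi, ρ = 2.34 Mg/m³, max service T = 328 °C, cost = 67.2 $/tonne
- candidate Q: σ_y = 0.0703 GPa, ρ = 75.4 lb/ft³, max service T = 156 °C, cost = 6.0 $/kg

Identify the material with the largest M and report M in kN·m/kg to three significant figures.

candidate U, M = 42.9 kN·m/kg

Screen on constraints: max service T ≥ 207 °C; cost ≤ 3.1 $/kg. Survivors: candidate U, candidate G.
Convert each candidate to consistent units, then evaluate M:
  candidate U: σ_y = 336.5 MPa, ρ = 7840 kg/m³
  candidate G: σ_y = 38.96 MPa, ρ = 2340 kg/m³
  candidate U: M = 42.9 kN·m/kg
  candidate G: M = 16.6 kN·m/kg
Candidate U ranks first.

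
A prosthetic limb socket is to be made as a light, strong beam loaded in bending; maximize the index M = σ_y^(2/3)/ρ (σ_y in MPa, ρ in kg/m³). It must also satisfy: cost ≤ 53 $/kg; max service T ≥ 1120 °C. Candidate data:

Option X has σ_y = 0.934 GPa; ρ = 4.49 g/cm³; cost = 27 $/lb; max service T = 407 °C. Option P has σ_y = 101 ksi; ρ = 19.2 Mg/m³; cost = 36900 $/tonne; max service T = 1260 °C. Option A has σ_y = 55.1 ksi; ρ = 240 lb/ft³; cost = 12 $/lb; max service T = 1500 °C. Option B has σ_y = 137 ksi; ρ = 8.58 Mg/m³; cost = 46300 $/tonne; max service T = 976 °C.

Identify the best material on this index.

Screen on constraints: cost ≤ 53 $/kg; max service T ≥ 1120 °C. Survivors: option P, option A.
After converting to SI:
  option P: σ_y = 696.4 MPa, ρ = 19200 kg/m³
  option A: σ_y = 379.9 MPa, ρ = 3844 kg/m³
  option A: M = 13.6×10⁻³
  option P: M = 4.09×10⁻³
Option A ranks first.

option A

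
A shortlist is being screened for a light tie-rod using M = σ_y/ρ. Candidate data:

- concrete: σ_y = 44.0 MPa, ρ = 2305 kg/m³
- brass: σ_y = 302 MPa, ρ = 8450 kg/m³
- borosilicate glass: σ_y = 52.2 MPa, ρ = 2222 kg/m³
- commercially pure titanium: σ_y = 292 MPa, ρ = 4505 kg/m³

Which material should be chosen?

Computing M directly (units already consistent):
  commercially pure titanium: M = 64.8 kN·m/kg
  brass: M = 35.7 kN·m/kg
  borosilicate glass: M = 23.5 kN·m/kg
  concrete: M = 19.1 kN·m/kg
The maximum is for commercially pure titanium.

commercially pure titanium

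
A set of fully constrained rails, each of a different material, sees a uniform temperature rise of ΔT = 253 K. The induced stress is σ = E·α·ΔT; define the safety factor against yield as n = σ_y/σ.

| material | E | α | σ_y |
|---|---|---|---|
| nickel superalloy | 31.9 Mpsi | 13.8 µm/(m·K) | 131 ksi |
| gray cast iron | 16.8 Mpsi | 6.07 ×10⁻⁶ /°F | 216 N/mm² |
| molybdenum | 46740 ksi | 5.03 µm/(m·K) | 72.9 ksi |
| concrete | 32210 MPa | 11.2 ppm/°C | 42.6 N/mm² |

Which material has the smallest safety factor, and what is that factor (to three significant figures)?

Per material, after unit conversion:
  nickel superalloy: E = 219.9, α = 13.8, σ_y = 903.2 → σ = 768 MPa, n = 1.18
  gray cast iron: E = 115.8, α = 10.9, σ_y = 216.0 → σ = 320 MPa, n = 0.675
  molybdenum: E = 322.3, α = 5.03, σ_y = 502.6 → σ = 410 MPa, n = 1.23
  concrete: E = 32.21, α = 11.2, σ_y = 42.60 → σ = 91.3 MPa, n = 0.467
Concrete has the lowest safety factor, n = 0.467.

concrete, n = 0.467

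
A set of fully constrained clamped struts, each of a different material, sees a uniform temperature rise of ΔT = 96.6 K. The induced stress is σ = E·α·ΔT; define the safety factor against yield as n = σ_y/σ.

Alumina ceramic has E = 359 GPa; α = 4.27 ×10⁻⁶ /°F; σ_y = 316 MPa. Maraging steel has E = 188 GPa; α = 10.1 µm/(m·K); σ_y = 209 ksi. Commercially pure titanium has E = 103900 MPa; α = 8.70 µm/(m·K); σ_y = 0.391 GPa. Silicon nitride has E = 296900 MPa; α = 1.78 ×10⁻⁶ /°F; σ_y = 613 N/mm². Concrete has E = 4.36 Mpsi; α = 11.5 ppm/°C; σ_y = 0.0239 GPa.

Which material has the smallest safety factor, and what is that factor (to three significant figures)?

In consistent units (E in GPa, α in ×10⁻⁶/K, σ_y in MPa):
  alumina ceramic: E = 359.0, α = 7.69, σ_y = 316.0 → σ = 267 MPa, n = 1.19
  maraging steel: E = 188.0, α = 10.1, σ_y = 1441 → σ = 183 MPa, n = 7.86
  commercially pure titanium: E = 103.9, α = 8.70, σ_y = 391.0 → σ = 87.3 MPa, n = 4.48
  silicon nitride: E = 296.9, α = 3.20, σ_y = 613.0 → σ = 91.9 MPa, n = 6.67
  concrete: E = 30.06, α = 11.5, σ_y = 23.90 → σ = 33.4 MPa, n = 0.716
Concrete has the lowest safety factor, n = 0.716.

concrete, n = 0.716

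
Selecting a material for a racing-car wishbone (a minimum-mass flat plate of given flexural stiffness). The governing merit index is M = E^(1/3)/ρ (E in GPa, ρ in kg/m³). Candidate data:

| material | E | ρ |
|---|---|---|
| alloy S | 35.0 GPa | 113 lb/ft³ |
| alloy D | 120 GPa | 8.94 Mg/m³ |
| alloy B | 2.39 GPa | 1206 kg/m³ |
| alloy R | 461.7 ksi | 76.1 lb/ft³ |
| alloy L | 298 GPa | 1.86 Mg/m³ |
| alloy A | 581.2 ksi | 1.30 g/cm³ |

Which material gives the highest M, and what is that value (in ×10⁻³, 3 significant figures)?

alloy L, M = 3.59×10⁻³

In SI units:
  alloy S: E = 35.00 GPa, ρ = 1810 kg/m³
  alloy D: E = 120.0 GPa, ρ = 8940 kg/m³
  alloy B: E = 2.390 GPa, ρ = 1206 kg/m³
  alloy R: E = 3.183 GPa, ρ = 1219 kg/m³
  alloy L: E = 298.0 GPa, ρ = 1860 kg/m³
  alloy A: E = 4.007 GPa, ρ = 1300 kg/m³
  alloy L: M = 3.59×10⁻³
  alloy S: M = 1.81×10⁻³
  alloy A: M = 1.22×10⁻³
  alloy R: M = 1.21×10⁻³
  alloy B: M = 1.11×10⁻³
  alloy D: M = 0.552×10⁻³
The maximum is for alloy L.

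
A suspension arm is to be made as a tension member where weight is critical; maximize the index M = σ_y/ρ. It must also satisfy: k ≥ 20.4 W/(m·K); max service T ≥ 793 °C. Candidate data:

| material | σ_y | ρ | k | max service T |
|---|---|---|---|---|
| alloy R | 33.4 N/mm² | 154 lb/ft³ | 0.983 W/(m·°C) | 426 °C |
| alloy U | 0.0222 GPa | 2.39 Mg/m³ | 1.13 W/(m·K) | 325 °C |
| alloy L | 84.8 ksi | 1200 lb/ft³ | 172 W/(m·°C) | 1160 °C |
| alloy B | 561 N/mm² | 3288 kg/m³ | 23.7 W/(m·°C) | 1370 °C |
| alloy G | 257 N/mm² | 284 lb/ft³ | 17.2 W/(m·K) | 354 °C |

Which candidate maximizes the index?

Screen on constraints: k ≥ 20.4 W/(m·K); max service T ≥ 793 °C. Survivors: alloy L, alloy B.
Normalizing units and computing the index:
  alloy L: σ_y = 584.7 MPa, ρ = 19220 kg/m³
  alloy B: σ_y = 561.0 MPa, ρ = 3288 kg/m³
  alloy B: M = 171 kN·m/kg
  alloy L: M = 30.4 kN·m/kg
Highest index: alloy B.

alloy B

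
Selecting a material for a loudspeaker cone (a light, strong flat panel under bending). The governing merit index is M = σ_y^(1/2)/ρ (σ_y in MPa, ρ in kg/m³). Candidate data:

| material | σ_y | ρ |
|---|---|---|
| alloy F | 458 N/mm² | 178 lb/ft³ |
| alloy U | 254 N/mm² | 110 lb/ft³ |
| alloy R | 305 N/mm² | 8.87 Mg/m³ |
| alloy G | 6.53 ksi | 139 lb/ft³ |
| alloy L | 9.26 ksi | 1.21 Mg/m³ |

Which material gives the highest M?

After converting to SI:
  alloy F: σ_y = 458.0 MPa, ρ = 2851 kg/m³
  alloy U: σ_y = 254.0 MPa, ρ = 1762 kg/m³
  alloy R: σ_y = 305.0 MPa, ρ = 8870 kg/m³
  alloy G: σ_y = 45.02 MPa, ρ = 2227 kg/m³
  alloy L: σ_y = 63.85 MPa, ρ = 1210 kg/m³
  alloy U: M = 9.04×10⁻³
  alloy F: M = 7.51×10⁻³
  alloy L: M = 6.60×10⁻³
  alloy G: M = 3.01×10⁻³
  alloy R: M = 1.97×10⁻³
Highest index: alloy U.

alloy U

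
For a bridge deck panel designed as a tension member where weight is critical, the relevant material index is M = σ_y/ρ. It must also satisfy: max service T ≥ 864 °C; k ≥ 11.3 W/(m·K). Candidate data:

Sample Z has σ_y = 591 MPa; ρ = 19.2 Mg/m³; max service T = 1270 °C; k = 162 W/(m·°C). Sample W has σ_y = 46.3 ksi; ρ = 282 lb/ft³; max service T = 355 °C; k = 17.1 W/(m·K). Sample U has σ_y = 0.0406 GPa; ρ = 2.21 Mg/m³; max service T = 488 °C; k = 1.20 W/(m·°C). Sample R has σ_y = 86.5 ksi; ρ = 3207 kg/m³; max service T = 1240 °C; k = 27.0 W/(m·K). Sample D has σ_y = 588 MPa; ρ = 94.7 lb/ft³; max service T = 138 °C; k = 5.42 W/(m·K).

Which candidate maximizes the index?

sample R

Screen on constraints: max service T ≥ 864 °C; k ≥ 11.3 W/(m·K). Survivors: sample Z, sample R.
Putting every candidate on a common basis:
  sample Z: σ_y = 591.0 MPa, ρ = 19200 kg/m³
  sample R: σ_y = 596.4 MPa, ρ = 3207 kg/m³
  sample R: M = 186 kN·m/kg
  sample Z: M = 30.8 kN·m/kg
Highest index: sample R.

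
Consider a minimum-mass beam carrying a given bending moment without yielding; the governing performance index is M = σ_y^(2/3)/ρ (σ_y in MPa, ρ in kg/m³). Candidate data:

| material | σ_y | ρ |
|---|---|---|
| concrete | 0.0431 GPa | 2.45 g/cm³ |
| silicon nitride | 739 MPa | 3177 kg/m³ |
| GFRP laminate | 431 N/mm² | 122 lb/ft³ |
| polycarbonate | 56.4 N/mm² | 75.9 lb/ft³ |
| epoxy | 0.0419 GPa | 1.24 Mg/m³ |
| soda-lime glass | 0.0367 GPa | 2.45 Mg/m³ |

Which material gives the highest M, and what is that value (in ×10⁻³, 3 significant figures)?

Convert each candidate to consistent units, then evaluate M:
  concrete: σ_y = 43.10 MPa, ρ = 2450 kg/m³
  silicon nitride: σ_y = 739.0 MPa, ρ = 3177 kg/m³
  GFRP laminate: σ_y = 431.0 MPa, ρ = 1954 kg/m³
  polycarbonate: σ_y = 56.40 MPa, ρ = 1216 kg/m³
  epoxy: σ_y = 41.90 MPa, ρ = 1240 kg/m³
  soda-lime glass: σ_y = 36.70 MPa, ρ = 2450 kg/m³
  GFRP laminate: M = 29.2×10⁻³
  silicon nitride: M = 25.7×10⁻³
  polycarbonate: M = 12.1×10⁻³
  epoxy: M = 9.73×10⁻³
  concrete: M = 5.02×10⁻³
  soda-lime glass: M = 4.51×10⁻³
GFRP laminate ranks first.

GFRP laminate, M = 29.2×10⁻³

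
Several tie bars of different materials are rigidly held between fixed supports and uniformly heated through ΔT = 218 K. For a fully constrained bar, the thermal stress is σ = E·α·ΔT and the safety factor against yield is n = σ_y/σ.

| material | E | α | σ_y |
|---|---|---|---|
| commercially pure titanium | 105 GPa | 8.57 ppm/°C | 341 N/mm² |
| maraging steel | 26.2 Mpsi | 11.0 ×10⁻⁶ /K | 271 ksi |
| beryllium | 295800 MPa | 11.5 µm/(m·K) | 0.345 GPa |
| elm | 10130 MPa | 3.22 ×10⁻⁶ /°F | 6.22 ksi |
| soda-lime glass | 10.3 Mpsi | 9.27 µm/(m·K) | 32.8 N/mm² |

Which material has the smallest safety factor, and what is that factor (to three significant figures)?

soda-lime glass, n = 0.229

With everything in SI (GPa, ×10⁻⁶/K, MPa):
  commercially pure titanium: E = 105.0, α = 8.57, σ_y = 341.0 → σ = 196 MPa, n = 1.74
  maraging steel: E = 180.6, α = 11.0, σ_y = 1868 → σ = 433 MPa, n = 4.31
  beryllium: E = 295.8, α = 11.5, σ_y = 345.0 → σ = 742 MPa, n = 0.465
  elm: E = 10.13, α = 5.80, σ_y = 42.89 → σ = 12.8 MPa, n = 3.35
  soda-lime glass: E = 71.02, α = 9.27, σ_y = 32.80 → σ = 144 MPa, n = 0.229
Soda-lime glass has the lowest safety factor, n = 0.229.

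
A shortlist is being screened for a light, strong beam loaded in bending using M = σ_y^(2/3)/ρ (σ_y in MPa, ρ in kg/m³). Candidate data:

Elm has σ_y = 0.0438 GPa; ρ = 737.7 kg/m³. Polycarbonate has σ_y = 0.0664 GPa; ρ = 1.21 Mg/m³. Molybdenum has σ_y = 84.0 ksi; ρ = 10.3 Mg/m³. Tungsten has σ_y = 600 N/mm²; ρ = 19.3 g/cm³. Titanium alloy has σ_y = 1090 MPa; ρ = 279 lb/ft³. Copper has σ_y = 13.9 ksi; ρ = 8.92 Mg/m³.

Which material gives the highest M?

titanium alloy

Normalizing units and computing the index:
  elm: σ_y = 43.80 MPa, ρ = 737.7 kg/m³
  polycarbonate: σ_y = 66.40 MPa, ρ = 1210 kg/m³
  molybdenum: σ_y = 579.2 MPa, ρ = 10300 kg/m³
  tungsten: σ_y = 600.0 MPa, ρ = 19300 kg/m³
  titanium alloy: σ_y = 1090 MPa, ρ = 4469 kg/m³
  copper: σ_y = 95.84 MPa, ρ = 8920 kg/m³
  titanium alloy: M = 23.7×10⁻³
  elm: M = 16.8×10⁻³
  polycarbonate: M = 13.6×10⁻³
  molybdenum: M = 6.75×10⁻³
  tungsten: M = 3.69×10⁻³
  copper: M = 2.35×10⁻³
Highest index: titanium alloy.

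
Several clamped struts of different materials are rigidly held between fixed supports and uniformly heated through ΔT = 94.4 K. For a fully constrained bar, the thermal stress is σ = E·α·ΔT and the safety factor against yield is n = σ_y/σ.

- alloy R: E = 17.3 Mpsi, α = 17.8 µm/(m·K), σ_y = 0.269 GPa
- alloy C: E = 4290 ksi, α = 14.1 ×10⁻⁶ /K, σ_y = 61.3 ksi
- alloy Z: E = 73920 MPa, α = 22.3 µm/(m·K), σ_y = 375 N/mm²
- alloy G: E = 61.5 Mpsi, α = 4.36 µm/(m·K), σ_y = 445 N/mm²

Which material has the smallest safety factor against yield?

alloy R

In consistent units (E in GPa, α in ×10⁻⁶/K, σ_y in MPa):
  alloy R: E = 119.3, α = 17.8, σ_y = 269.0 → σ = 200 MPa, n = 1.34
  alloy C: E = 29.58, α = 14.1, σ_y = 422.6 → σ = 39.4 MPa, n = 10.7
  alloy Z: E = 73.92, α = 22.3, σ_y = 375.0 → σ = 156 MPa, n = 2.41
  alloy G: E = 424.0, α = 4.36, σ_y = 445.0 → σ = 175 MPa, n = 2.55
The minimum is alloy R at n = 1.34.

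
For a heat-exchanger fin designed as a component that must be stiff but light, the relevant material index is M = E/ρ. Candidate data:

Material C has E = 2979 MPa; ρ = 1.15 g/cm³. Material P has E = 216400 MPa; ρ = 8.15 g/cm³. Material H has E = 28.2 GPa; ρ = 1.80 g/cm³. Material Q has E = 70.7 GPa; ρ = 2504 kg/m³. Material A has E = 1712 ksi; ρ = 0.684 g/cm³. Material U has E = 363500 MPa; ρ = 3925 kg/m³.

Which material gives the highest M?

material U

Normalizing units and computing the index:
  material C: E = 2.979 GPa, ρ = 1150 kg/m³
  material P: E = 216.4 GPa, ρ = 8150 kg/m³
  material H: E = 28.20 GPa, ρ = 1800 kg/m³
  material Q: E = 70.70 GPa, ρ = 2504 kg/m³
  material A: E = 11.80 GPa, ρ = 684.0 kg/m³
  material U: E = 363.5 GPa, ρ = 3925 kg/m³
  material U: M = 92.6 MN·m/kg
  material Q: M = 28.2 MN·m/kg
  material P: M = 26.6 MN·m/kg
  material A: M = 17.3 MN·m/kg
  material H: M = 15.7 MN·m/kg
  material C: M = 2.59 MN·m/kg
Material U ranks first.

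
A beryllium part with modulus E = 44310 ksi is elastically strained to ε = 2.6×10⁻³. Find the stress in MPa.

794 MPa

E = 44310 ksi = 305.5 GPa.
σ = E·ε = 305500 MPa × 2.6×10⁻³ = 794 MPa.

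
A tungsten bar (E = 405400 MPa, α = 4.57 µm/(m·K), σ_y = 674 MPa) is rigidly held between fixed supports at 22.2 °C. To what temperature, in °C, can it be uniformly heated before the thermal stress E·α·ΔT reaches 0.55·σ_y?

E = 405400 MPa = 405.4 GPa.
E·α·ΔT = 370.7 MPa ⇒ ΔT = 370.7 / (405.4×10³ × 4.57×10⁻⁶) = 200.1 K.
T = 22.2 + 200.1 = 222.3 °C.

222 °C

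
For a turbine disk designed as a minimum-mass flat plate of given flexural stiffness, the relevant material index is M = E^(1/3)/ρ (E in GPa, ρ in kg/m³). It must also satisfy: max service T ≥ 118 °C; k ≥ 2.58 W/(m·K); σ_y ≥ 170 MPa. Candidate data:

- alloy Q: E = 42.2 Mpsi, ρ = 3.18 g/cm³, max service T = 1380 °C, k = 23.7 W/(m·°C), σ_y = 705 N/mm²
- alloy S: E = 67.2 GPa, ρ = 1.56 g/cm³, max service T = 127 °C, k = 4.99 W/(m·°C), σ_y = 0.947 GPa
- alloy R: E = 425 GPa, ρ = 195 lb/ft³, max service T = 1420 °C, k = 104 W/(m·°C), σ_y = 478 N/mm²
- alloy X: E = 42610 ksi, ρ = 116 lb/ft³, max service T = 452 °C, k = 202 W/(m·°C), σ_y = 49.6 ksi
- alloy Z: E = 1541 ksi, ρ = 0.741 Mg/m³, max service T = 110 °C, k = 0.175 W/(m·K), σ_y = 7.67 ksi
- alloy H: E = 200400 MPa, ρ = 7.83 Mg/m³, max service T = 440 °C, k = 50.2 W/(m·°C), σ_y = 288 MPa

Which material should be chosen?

alloy X

Screen on constraints: max service T ≥ 118 °C; k ≥ 2.58 W/(m·K); σ_y ≥ 170 MPa. Survivors: alloy Q, alloy S, alloy R, alloy X, alloy H.
After converting to SI:
  alloy Q: E = 291.0 GPa, ρ = 3180 kg/m³
  alloy S: E = 67.20 GPa, ρ = 1560 kg/m³
  alloy R: E = 425.0 GPa, ρ = 3124 kg/m³
  alloy X: E = 293.8 GPa, ρ = 1858 kg/m³
  alloy H: E = 200.4 GPa, ρ = 7830 kg/m³
  alloy X: M = 3.58×10⁻³
  alloy S: M = 2.61×10⁻³
  alloy R: M = 2.41×10⁻³
  alloy Q: M = 2.08×10⁻³
  alloy H: M = 0.747×10⁻³
Highest index: alloy X.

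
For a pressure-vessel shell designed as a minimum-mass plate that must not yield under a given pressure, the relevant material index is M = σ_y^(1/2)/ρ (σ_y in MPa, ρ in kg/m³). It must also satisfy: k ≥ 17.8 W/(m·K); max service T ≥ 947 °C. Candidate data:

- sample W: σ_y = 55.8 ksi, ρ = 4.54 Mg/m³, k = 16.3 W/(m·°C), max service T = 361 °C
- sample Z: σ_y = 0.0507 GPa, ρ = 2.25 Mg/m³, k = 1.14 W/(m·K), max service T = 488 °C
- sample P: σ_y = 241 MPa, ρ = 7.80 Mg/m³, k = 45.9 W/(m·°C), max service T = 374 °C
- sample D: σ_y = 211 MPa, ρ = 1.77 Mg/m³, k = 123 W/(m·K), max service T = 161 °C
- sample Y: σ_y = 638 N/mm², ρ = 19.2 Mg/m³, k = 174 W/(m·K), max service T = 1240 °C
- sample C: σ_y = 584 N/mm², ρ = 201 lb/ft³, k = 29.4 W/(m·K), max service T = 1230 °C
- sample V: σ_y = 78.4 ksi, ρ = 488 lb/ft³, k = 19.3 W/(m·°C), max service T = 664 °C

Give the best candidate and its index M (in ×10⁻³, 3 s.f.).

Screen on constraints: k ≥ 17.8 W/(m·K); max service T ≥ 947 °C. Survivors: sample Y, sample C.
In SI units:
  sample Y: σ_y = 638.0 MPa, ρ = 19200 kg/m³
  sample C: σ_y = 584.0 MPa, ρ = 3220 kg/m³
  sample C: M = 7.51×10⁻³
  sample Y: M = 1.32×10⁻³
Sample C has the largest M.

sample C, M = 7.51×10⁻³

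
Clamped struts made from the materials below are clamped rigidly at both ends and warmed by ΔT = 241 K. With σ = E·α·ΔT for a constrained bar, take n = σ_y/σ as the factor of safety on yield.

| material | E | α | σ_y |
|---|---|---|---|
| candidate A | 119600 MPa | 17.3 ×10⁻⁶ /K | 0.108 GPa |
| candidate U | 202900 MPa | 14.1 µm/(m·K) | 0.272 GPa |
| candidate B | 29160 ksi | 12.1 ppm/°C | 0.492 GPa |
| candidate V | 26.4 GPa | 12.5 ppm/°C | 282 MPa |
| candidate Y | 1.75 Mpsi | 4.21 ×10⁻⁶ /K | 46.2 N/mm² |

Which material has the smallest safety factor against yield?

With everything in SI (GPa, ×10⁻⁶/K, MPa):
  candidate A: E = 119.6, α = 17.3, σ_y = 108.0 → σ = 499 MPa, n = 0.217
  candidate U: E = 202.9, α = 14.1, σ_y = 272.0 → σ = 689 MPa, n = 0.395
  candidate B: E = 201.1, α = 12.1, σ_y = 492.0 → σ = 586 MPa, n = 0.839
  candidate V: E = 26.40, α = 12.5, σ_y = 282.0 → σ = 79.5 MPa, n = 3.55
  candidate Y: E = 12.07, α = 4.21, σ_y = 46.20 → σ = 12.2 MPa, n = 3.77
Smallest n: candidate A with n = 0.217.

candidate A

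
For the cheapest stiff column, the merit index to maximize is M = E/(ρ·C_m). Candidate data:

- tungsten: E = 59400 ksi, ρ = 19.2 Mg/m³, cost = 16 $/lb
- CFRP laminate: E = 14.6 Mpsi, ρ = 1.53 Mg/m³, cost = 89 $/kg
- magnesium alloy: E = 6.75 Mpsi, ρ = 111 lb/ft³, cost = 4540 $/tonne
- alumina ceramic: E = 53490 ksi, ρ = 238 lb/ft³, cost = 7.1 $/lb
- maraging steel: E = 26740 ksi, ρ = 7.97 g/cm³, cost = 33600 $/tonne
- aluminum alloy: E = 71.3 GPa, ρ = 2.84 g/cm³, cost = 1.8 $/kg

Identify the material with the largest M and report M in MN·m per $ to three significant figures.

aluminum alloy, M = 13.9 MN·m per $

After converting to SI:
  tungsten: E = 409.5 GPa, ρ = 19200 kg/m³, cost = 35.27 $/kg
  CFRP laminate: E = 100.7 GPa, ρ = 1530 kg/m³, cost = 89.00 $/kg
  magnesium alloy: E = 46.54 GPa, ρ = 1778 kg/m³, cost = 4.540 $/kg
  alumina ceramic: E = 368.8 GPa, ρ = 3812 kg/m³, cost = 15.65 $/kg
  maraging steel: E = 184.4 GPa, ρ = 7970 kg/m³, cost = 33.60 $/kg
  aluminum alloy: E = 71.30 GPa, ρ = 2840 kg/m³, cost = 1.800 $/kg
  aluminum alloy: M = 13.9 MN·m per $
  alumina ceramic: M = 6.18 MN·m per $
  magnesium alloy: M = 5.77 MN·m per $
  CFRP laminate: M = 0.739 MN·m per $
  maraging steel: M = 0.688 MN·m per $
  tungsten: M = 0.605 MN·m per $
Aluminum alloy ranks first.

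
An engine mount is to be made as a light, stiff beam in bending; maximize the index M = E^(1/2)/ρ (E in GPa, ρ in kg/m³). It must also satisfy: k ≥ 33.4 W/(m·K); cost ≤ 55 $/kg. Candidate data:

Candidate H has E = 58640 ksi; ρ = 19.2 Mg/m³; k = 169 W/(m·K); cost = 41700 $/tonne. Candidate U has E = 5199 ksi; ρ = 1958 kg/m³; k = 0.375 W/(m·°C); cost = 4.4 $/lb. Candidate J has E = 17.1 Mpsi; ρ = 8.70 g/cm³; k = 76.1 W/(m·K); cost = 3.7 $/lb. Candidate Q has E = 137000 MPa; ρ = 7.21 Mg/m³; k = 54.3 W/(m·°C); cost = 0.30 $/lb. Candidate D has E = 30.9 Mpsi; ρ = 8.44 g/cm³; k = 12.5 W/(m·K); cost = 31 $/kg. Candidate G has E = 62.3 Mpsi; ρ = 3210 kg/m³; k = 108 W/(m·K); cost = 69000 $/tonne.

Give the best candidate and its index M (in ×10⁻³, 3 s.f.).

candidate Q, M = 1.62×10⁻³

Screen on constraints: k ≥ 33.4 W/(m·K); cost ≤ 55 $/kg. Survivors: candidate H, candidate J, candidate Q.
Convert each candidate to consistent units, then evaluate M:
  candidate H: E = 404.3 GPa, ρ = 19200 kg/m³
  candidate J: E = 117.9 GPa, ρ = 8700 kg/m³
  candidate Q: E = 137.0 GPa, ρ = 7210 kg/m³
  candidate Q: M = 1.62×10⁻³
  candidate J: M = 1.25×10⁻³
  candidate H: M = 1.05×10⁻³
The maximum is for candidate Q.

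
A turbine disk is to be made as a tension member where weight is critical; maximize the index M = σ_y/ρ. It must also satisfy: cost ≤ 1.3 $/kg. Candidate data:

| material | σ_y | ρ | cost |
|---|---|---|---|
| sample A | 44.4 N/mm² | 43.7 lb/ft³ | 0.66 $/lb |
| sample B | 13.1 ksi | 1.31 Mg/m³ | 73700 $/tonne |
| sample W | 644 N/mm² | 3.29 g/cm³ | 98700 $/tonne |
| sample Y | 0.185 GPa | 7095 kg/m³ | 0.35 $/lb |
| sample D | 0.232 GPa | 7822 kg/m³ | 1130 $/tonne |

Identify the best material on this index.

Screen on constraints: cost ≤ 1.3 $/kg. Survivors: sample Y, sample D.
After converting to SI:
  sample Y: σ_y = 185.0 MPa, ρ = 7095 kg/m³
  sample D: σ_y = 232.0 MPa, ρ = 7822 kg/m³
  sample D: M = 29.7 kN·m/kg
  sample Y: M = 26.1 kN·m/kg
The maximum is for sample D.

sample D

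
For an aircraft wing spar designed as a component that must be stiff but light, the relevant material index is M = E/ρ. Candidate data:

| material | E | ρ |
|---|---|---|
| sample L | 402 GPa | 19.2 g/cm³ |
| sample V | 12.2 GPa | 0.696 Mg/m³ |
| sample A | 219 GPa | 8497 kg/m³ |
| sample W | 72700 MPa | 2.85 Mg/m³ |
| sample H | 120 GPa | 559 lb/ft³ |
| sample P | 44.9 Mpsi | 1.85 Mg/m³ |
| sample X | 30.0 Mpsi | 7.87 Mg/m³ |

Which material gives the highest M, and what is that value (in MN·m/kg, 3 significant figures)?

sample P, M = 167 MN·m/kg

Convert each candidate to consistent units, then evaluate M:
  sample L: E = 402.0 GPa, ρ = 19200 kg/m³
  sample V: E = 12.20 GPa, ρ = 696.0 kg/m³
  sample A: E = 219.0 GPa, ρ = 8497 kg/m³
  sample W: E = 72.70 GPa, ρ = 2850 kg/m³
  sample H: E = 120.0 GPa, ρ = 8954 kg/m³
  sample P: E = 309.6 GPa, ρ = 1850 kg/m³
  sample X: E = 206.8 GPa, ρ = 7870 kg/m³
  sample P: M = 167 MN·m/kg
  sample X: M = 26.3 MN·m/kg
  sample A: M = 25.8 MN·m/kg
  sample W: M = 25.5 MN·m/kg
  sample L: M = 20.9 MN·m/kg
  sample V: M = 17.5 MN·m/kg
  sample H: M = 13.4 MN·m/kg
Sample P ranks first.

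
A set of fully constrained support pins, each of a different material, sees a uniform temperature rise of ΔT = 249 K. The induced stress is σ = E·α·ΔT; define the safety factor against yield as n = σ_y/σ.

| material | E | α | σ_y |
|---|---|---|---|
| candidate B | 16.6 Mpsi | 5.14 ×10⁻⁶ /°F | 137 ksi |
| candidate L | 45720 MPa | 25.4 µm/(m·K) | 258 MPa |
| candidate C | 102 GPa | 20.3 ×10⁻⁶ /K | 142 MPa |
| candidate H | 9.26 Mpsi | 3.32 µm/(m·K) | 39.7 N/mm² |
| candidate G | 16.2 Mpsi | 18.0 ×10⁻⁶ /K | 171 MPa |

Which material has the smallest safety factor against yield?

candidate C

In consistent units (E in GPa, α in ×10⁻⁶/K, σ_y in MPa):
  candidate B: E = 114.5, α = 9.25, σ_y = 944.6 → σ = 264 MPa, n = 3.58
  candidate L: E = 45.72, α = 25.4, σ_y = 258.0 → σ = 289 MPa, n = 0.892
  candidate C: E = 102.0, α = 20.3, σ_y = 142.0 → σ = 516 MPa, n = 0.275
  candidate H: E = 63.85, α = 3.32, σ_y = 39.70 → σ = 52.8 MPa, n = 0.752
  candidate G: E = 111.7, α = 18.0, σ_y = 171.0 → σ = 501 MPa, n = 0.342
Candidate C has the lowest safety factor, n = 0.275.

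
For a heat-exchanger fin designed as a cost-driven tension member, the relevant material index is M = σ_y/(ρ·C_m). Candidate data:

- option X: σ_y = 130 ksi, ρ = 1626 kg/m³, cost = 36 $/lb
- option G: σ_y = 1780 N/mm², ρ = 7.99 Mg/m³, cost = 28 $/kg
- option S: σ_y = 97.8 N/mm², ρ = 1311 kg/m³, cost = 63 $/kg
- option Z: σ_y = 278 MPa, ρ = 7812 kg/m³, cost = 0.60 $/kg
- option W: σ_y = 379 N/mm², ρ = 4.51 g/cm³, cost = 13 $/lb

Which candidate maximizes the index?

option Z

Putting every candidate on a common basis:
  option X: σ_y = 896.3 MPa, ρ = 1626 kg/m³, cost = 79.37 $/kg
  option G: σ_y = 1780 MPa, ρ = 7990 kg/m³, cost = 28.00 $/kg
  option S: σ_y = 97.80 MPa, ρ = 1311 kg/m³, cost = 63.00 $/kg
  option Z: σ_y = 278.0 MPa, ρ = 7812 kg/m³, cost = 0.6000 $/kg
  option W: σ_y = 379.0 MPa, ρ = 4510 kg/m³, cost = 28.66 $/kg
  option Z: M = 59.3 kN·m per $
  option G: M = 7.96 kN·m per $
  option X: M = 6.95 kN·m per $
  option W: M = 2.93 kN·m per $
  option S: M = 1.18 kN·m per $
Option Z has the largest M.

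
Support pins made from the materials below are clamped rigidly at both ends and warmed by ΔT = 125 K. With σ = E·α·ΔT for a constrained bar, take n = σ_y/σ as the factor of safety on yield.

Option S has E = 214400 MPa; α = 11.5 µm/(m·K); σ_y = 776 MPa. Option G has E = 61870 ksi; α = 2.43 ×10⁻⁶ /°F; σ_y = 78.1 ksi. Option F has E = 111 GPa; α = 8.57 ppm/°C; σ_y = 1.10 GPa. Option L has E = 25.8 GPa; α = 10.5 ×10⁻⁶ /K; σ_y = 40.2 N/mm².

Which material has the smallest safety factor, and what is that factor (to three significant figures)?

Converting E to GPa, α to ×10⁻⁶/K, σ_y to MPa, then σ and n for each:
  option S: E = 214.4, α = 11.5, σ_y = 776.0 → σ = 308 MPa, n = 2.52
  option G: E = 426.6, α = 4.37, σ_y = 538.5 → σ = 233 MPa, n = 2.31
  option F: E = 111.0, α = 8.57, σ_y = 1100 → σ = 119 MPa, n = 9.25
  option L: E = 25.80, α = 10.5, σ_y = 40.20 → σ = 33.9 MPa, n = 1.19
Smallest n: option L with n = 1.19.

option L, n = 1.19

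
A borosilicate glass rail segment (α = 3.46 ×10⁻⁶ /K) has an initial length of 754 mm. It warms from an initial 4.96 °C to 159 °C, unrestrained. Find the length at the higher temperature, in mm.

754.40 mm

ΔT = 159 − 4.96 = 154.0 K.
ΔL = α·L₀·ΔT = 3.46×10⁻⁶ × 754 mm × 154.0 K = 0.402 mm.
L = L₀ + ΔL = 754 + 0.402 = 754.40 mm.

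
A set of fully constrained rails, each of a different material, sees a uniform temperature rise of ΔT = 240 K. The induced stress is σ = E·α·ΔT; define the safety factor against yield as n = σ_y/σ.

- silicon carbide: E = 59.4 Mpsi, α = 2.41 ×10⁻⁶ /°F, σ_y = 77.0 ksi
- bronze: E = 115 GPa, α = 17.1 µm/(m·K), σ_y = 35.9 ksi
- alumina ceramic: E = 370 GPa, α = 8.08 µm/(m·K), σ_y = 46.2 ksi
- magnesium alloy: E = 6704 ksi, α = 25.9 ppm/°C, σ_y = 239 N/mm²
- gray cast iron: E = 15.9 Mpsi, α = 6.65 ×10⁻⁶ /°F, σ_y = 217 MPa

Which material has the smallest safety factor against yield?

alumina ceramic

Converting E to GPa, α to ×10⁻⁶/K, σ_y to MPa, then σ and n for each:
  silicon carbide: E = 409.5, α = 4.34, σ_y = 530.9 → σ = 426 MPa, n = 1.25
  bronze: E = 115.0, α = 17.1, σ_y = 247.5 → σ = 472 MPa, n = 0.524
  alumina ceramic: E = 370.0, α = 8.08, σ_y = 318.5 → σ = 718 MPa, n = 0.444
  magnesium alloy: E = 46.22, α = 25.9, σ_y = 239.0 → σ = 287 MPa, n = 0.832
  gray cast iron: E = 109.6, α = 12.0, σ_y = 217.0 → σ = 315 MPa, n = 0.689
Alumina ceramic has the lowest safety factor, n = 0.444.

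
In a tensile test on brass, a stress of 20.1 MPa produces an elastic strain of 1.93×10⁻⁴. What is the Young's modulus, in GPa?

E = σ/ε = 20.1 MPa / 1.93×10⁻⁴ = 104100 MPa = 104 GPa.

104 GPa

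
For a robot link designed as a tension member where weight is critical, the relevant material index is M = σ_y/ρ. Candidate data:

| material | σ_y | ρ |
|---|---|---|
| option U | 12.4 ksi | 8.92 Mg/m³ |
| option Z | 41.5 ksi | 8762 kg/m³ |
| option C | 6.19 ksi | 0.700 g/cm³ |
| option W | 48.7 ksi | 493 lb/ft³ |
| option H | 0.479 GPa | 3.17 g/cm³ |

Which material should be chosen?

Normalizing units and computing the index:
  option U: σ_y = 85.50 MPa, ρ = 8920 kg/m³
  option Z: σ_y = 286.1 MPa, ρ = 8762 kg/m³
  option C: σ_y = 42.68 MPa, ρ = 700.0 kg/m³
  option W: σ_y = 335.8 MPa, ρ = 7897 kg/m³
  option H: σ_y = 479.0 MPa, ρ = 3170 kg/m³
  option H: M = 151 kN·m/kg
  option C: M = 61.0 kN·m/kg
  option W: M = 42.5 kN·m/kg
  option Z: M = 32.7 kN·m/kg
  option U: M = 9.58 kN·m/kg
Highest index: option H.

option H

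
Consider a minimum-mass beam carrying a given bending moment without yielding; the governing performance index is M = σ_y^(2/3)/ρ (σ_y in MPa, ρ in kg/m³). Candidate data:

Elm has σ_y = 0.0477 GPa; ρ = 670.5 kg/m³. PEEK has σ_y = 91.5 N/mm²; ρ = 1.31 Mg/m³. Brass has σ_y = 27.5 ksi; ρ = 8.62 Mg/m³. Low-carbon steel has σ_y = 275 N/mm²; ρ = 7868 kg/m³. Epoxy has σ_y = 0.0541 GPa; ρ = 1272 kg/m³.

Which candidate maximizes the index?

Putting every candidate on a common basis:
  elm: σ_y = 47.70 MPa, ρ = 670.5 kg/m³
  PEEK: σ_y = 91.50 MPa, ρ = 1310 kg/m³
  brass: σ_y = 189.6 MPa, ρ = 8620 kg/m³
  low-carbon steel: σ_y = 275.0 MPa, ρ = 7868 kg/m³
  epoxy: σ_y = 54.10 MPa, ρ = 1272 kg/m³
  elm: M = 19.6×10⁻³
  PEEK: M = 15.5×10⁻³
  epoxy: M = 11.2×10⁻³
  low-carbon steel: M = 5.37×10⁻³
  brass: M = 3.83×10⁻³
Highest index: elm.

elm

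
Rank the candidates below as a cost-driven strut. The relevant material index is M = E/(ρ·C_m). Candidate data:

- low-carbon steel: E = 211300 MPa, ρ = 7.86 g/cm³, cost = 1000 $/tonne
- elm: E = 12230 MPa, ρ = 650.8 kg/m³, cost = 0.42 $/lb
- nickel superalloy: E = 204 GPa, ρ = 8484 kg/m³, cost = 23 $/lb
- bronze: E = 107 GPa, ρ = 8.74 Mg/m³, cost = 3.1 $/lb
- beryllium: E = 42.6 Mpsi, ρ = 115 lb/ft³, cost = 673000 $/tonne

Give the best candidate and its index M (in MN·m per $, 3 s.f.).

low-carbon steel, M = 26.9 MN·m per $

Putting every candidate on a common basis:
  low-carbon steel: E = 211.3 GPa, ρ = 7860 kg/m³, cost = 1.000 $/kg
  elm: E = 12.23 GPa, ρ = 650.8 kg/m³, cost = 0.9259 $/kg
  nickel superalloy: E = 204.0 GPa, ρ = 8484 kg/m³, cost = 50.71 $/kg
  bronze: E = 107.0 GPa, ρ = 8740 kg/m³, cost = 6.834 $/kg
  beryllium: E = 293.7 GPa, ρ = 1842 kg/m³, cost = 673.0 $/kg
  low-carbon steel: M = 26.9 MN·m per $
  elm: M = 20.3 MN·m per $
  bronze: M = 1.79 MN·m per $
  nickel superalloy: M = 0.474 MN·m per $
  beryllium: M = 0.237 MN·m per $
Low-carbon steel has the largest M.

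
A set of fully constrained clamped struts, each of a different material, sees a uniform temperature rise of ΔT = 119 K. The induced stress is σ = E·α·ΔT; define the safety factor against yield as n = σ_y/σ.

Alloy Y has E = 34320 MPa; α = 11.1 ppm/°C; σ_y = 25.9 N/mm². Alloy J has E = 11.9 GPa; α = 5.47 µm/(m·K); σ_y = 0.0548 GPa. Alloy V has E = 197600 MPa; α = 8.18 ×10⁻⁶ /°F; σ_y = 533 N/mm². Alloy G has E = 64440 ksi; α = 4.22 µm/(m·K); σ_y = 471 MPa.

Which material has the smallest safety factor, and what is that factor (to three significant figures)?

With everything in SI (GPa, ×10⁻⁶/K, MPa):
  alloy Y: E = 34.32, α = 11.1, σ_y = 25.90 → σ = 45.3 MPa, n = 0.571
  alloy J: E = 11.90, α = 5.47, σ_y = 54.80 → σ = 7.75 MPa, n = 7.07
  alloy V: E = 197.6, α = 14.7, σ_y = 533.0 → σ = 346 MPa, n = 1.54
  alloy G: E = 444.3, α = 4.22, σ_y = 471.0 → σ = 223 MPa, n = 2.11
Alloy Y has the lowest safety factor, n = 0.571.

alloy Y, n = 0.571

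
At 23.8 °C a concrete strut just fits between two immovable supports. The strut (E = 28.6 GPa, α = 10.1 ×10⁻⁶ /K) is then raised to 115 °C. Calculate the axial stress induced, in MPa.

26.3 MPa

ΔT = 91.20 K. Constrained thermal stress σ = E·α·ΔT = 28.60×10³ MPa × 10.1×10⁻⁶ × 91.20 = 26.3 MPa (compressive).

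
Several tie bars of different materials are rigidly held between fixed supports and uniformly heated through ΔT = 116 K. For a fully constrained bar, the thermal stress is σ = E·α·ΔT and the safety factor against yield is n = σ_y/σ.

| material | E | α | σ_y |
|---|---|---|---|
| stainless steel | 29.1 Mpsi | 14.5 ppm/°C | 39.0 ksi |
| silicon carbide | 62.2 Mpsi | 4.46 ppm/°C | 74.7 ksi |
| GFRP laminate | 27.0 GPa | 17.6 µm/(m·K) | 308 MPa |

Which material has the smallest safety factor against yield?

stainless steel

Converting E to GPa, α to ×10⁻⁶/K, σ_y to MPa, then σ and n for each:
  stainless steel: E = 200.6, α = 14.5, σ_y = 268.9 → σ = 337 MPa, n = 0.797
  silicon carbide: E = 428.9, α = 4.46, σ_y = 515.0 → σ = 222 MPa, n = 2.32
  GFRP laminate: E = 27.00, α = 17.6, σ_y = 308.0 → σ = 55.1 MPa, n = 5.59
The minimum is stainless steel at n = 0.797.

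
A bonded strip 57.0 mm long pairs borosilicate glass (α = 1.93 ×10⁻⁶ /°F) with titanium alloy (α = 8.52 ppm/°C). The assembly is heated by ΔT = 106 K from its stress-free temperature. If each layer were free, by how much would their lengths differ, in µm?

30.5 µm

borosilicate glass: α = 1.93×10⁻⁶/°F × 9/5 = 3.47×10⁻⁶/K.
Δα = |3.47 − 8.52|×10⁻⁶/K = 5.05×10⁻⁶/K.
ΔL_mismatch = Δα·L·ΔT = 5.05×10⁻⁶ × 57.0 mm × 106.0 K = 30.5 µm.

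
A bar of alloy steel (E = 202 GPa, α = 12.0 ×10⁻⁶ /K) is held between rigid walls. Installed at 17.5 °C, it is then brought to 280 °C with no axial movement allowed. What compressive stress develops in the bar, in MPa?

ΔT = 262.5 K. Constrained thermal stress σ = E·α·ΔT = 202.0×10³ MPa × 12.0×10⁻⁶ × 262.5 = 636 MPa (compressive).

636 MPa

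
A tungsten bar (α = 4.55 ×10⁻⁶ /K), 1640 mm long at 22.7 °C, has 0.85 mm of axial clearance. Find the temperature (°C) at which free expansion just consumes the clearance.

α·L₀·ΔT = 0.85 mm ⇒ ΔT = 0.85 / (4.55×10⁻⁶ × 1640.0) = 113.9 K.
T = 22.7 + 113.9 = 136.6 °C.

137 °C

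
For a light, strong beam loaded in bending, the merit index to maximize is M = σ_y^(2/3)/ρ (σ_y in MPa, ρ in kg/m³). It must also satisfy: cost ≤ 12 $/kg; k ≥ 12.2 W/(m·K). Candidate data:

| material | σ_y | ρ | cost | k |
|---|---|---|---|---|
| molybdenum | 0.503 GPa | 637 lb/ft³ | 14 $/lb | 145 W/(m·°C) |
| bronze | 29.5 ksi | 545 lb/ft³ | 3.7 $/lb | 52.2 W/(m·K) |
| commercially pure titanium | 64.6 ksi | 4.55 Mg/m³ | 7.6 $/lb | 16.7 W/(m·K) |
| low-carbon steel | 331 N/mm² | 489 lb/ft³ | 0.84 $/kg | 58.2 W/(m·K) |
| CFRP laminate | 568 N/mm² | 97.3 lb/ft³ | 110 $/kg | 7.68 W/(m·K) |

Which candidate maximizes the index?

Screen on constraints: cost ≤ 12 $/kg; k ≥ 12.2 W/(m·K). Survivors: bronze, low-carbon steel.
Putting every candidate on a common basis:
  bronze: σ_y = 203.4 MPa, ρ = 8730 kg/m³
  low-carbon steel: σ_y = 331.0 MPa, ρ = 7833 kg/m³
  low-carbon steel: M = 6.11×10⁻³
  bronze: M = 3.96×10⁻³
Highest index: low-carbon steel.

low-carbon steel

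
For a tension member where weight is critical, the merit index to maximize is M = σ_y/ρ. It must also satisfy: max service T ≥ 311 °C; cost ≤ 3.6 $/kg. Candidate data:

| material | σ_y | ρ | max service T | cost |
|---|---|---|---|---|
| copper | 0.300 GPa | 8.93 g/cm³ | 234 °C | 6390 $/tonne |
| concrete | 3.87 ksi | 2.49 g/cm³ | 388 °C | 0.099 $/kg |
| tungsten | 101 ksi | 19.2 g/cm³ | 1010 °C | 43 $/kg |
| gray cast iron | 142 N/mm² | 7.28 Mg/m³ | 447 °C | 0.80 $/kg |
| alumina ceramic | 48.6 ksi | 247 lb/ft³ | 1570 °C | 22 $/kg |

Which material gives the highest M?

Screen on constraints: max service T ≥ 311 °C; cost ≤ 3.6 $/kg. Survivors: concrete, gray cast iron.
In SI units:
  concrete: σ_y = 26.68 MPa, ρ = 2490 kg/m³
  gray cast iron: σ_y = 142.0 MPa, ρ = 7280 kg/m³
  gray cast iron: M = 19.5 kN·m/kg
  concrete: M = 10.7 kN·m/kg
Gray cast iron has the largest M.

gray cast iron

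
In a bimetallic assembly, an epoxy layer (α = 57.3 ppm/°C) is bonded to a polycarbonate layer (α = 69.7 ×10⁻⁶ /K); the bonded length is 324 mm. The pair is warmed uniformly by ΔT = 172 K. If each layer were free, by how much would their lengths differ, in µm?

Δα = |57.3 − 69.7|×10⁻⁶/K = 12.4×10⁻⁶/K.
ΔL_mismatch = Δα·L·ΔT = 12.4×10⁻⁶ × 324.0 mm × 172.0 K = 691 µm.

691 µm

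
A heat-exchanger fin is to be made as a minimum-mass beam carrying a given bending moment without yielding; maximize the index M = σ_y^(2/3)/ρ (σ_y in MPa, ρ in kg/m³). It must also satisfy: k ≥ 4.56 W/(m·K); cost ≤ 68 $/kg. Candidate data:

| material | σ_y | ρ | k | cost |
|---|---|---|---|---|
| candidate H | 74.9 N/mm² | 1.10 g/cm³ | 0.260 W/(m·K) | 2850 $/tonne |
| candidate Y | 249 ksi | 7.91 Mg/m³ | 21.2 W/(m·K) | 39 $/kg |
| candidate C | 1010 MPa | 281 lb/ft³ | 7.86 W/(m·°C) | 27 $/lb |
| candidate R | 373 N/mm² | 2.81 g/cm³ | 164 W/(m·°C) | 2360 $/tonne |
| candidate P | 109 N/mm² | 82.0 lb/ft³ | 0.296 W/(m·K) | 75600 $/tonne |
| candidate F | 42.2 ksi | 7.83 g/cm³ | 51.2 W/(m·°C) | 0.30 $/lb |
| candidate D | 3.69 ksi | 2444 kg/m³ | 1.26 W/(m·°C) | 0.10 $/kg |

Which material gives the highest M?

Screen on constraints: k ≥ 4.56 W/(m·K); cost ≤ 68 $/kg. Survivors: candidate Y, candidate C, candidate R, candidate F.
After converting to SI:
  candidate Y: σ_y = 1717 MPa, ρ = 7910 kg/m³
  candidate C: σ_y = 1010 MPa, ρ = 4501 kg/m³
  candidate R: σ_y = 373.0 MPa, ρ = 2810 kg/m³
  candidate F: σ_y = 291.0 MPa, ρ = 7830 kg/m³
  candidate C: M = 22.4×10⁻³
  candidate R: M = 18.4×10⁻³
  candidate Y: M = 18.1×10⁻³
  candidate F: M = 5.61×10⁻³
The maximum is for candidate C.

candidate C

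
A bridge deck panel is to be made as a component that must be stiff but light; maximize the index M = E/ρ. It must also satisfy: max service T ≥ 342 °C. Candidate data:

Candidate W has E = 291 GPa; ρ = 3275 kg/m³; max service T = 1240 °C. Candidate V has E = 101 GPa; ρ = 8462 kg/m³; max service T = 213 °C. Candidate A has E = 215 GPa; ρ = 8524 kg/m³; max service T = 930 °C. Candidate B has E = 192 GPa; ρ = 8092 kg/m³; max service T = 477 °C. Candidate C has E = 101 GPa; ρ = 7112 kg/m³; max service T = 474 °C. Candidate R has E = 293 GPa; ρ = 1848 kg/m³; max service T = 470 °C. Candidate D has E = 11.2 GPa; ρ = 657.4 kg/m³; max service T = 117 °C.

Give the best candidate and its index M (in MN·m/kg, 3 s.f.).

candidate R, M = 159 MN·m/kg

Screen on constraints: max service T ≥ 342 °C. Survivors: candidate W, candidate A, candidate B, candidate C, candidate R.
Per-candidate index values:
  candidate R: M = 159 MN·m/kg
  candidate W: M = 88.9 MN·m/kg
  candidate A: M = 25.2 MN·m/kg
  candidate B: M = 23.7 MN·m/kg
  candidate C: M = 14.2 MN·m/kg
Candidate R ranks first.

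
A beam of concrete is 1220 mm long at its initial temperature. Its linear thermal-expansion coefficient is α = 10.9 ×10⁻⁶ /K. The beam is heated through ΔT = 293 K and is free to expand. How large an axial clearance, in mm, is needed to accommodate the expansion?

ΔL = α·L₀·ΔT = 10.9×10⁻⁶ × 1220 mm × 293.0 K = 3.90 mm.

3.90 mm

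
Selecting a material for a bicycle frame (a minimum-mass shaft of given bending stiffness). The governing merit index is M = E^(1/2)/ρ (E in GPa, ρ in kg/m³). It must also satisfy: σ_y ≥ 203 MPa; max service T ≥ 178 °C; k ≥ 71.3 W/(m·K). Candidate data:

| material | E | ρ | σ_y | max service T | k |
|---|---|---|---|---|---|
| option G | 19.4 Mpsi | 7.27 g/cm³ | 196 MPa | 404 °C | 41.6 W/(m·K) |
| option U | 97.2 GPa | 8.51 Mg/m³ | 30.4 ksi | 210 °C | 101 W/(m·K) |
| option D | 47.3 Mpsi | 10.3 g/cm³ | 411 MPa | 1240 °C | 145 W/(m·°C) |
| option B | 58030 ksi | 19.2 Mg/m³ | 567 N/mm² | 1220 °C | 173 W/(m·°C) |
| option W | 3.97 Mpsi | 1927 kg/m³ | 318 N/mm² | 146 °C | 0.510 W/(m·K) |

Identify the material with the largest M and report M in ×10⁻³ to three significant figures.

Screen on constraints: σ_y ≥ 203 MPa; max service T ≥ 178 °C; k ≥ 71.3 W/(m·K). Survivors: option U, option D, option B.
In SI units:
  option U: E = 97.20 GPa, ρ = 8510 kg/m³
  option D: E = 326.1 GPa, ρ = 10300 kg/m³
  option B: E = 400.1 GPa, ρ = 19200 kg/m³
  option D: M = 1.75×10⁻³
  option U: M = 1.16×10⁻³
  option B: M = 1.04×10⁻³
Option D ranks first.

option D, M = 1.75×10⁻³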